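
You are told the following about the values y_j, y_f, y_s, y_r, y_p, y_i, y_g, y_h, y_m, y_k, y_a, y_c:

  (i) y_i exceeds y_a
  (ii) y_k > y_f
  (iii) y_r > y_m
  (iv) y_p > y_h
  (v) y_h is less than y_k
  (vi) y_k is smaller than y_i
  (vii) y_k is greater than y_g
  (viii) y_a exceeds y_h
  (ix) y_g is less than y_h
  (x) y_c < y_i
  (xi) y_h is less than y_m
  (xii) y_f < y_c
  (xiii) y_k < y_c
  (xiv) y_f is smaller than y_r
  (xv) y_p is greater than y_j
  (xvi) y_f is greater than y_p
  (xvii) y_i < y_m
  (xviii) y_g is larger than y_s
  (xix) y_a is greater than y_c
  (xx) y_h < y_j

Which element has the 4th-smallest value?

y_j

Piecing the relations together gives one ordering: y_s < y_g < y_h < y_j < y_p < y_f < y_k < y_c < y_a < y_i < y_m < y_r.
Counting 4 from the smallest end gives y_j.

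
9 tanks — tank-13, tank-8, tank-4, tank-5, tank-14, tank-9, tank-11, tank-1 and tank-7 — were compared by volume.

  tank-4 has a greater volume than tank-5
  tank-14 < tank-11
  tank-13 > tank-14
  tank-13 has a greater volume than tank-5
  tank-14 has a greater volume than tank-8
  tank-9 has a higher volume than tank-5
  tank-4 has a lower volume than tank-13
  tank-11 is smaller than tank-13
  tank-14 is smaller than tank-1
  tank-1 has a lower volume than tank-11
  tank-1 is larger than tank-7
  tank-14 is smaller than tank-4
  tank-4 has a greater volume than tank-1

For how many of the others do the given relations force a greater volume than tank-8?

5

Directly above tank-8: tank-14.
One step further: tank-1, tank-11, tank-4, tank-13 (5 so far).
No other element is forced above tank-8 by the given relations, so the count is 5.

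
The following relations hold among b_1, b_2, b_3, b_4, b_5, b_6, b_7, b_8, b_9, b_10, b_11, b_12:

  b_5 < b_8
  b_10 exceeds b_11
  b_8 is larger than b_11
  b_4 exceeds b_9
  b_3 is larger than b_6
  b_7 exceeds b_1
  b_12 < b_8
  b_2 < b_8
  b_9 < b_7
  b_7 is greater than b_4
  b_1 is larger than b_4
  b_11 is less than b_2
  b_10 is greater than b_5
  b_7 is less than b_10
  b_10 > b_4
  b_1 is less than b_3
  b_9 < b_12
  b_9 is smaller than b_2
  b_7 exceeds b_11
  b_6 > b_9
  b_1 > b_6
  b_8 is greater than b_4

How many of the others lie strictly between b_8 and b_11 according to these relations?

Chaining upward from b_11 reaches: b_2, b_7, b_10.
Chaining downward from b_8 reaches: b_9, b_12, b_4, b_5, b_2.
Strictly between b_11 and b_8 are those in both lists: b_2 — 1 element.

1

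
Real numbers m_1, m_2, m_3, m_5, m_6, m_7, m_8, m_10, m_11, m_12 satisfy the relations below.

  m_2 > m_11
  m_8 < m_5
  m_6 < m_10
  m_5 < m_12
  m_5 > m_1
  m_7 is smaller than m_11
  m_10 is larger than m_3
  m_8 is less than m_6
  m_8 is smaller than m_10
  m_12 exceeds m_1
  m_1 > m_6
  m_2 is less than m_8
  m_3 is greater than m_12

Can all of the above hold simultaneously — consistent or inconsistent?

The single ordering m_7 < m_11 < m_2 < m_8 < m_6 < m_1 < m_5 < m_12 < m_3 < m_10 satisfies every listed relation, so no contradiction arises.

consistent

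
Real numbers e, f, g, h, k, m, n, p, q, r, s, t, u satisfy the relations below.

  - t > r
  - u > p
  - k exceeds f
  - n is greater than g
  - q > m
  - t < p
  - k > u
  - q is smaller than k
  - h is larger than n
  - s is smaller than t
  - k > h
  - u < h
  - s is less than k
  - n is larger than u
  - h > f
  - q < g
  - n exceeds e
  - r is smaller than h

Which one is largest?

Chaining downward from k: directly below it, q, s, f, u, h; then m, r, p, n; then e, g, t.
That covers every other element, and nothing is given above k, so k is the largest.

k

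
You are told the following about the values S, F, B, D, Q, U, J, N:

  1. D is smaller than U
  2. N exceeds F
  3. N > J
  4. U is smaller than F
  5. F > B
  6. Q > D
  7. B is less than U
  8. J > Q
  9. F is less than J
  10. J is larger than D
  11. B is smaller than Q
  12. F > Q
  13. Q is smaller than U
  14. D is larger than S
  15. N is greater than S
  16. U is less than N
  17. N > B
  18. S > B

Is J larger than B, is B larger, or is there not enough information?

J

The relevant relations are B < S; S < D; D < Q; Q < U; U < F; F < J.
Together: B < S < D < Q < U < F < J.
So J is larger.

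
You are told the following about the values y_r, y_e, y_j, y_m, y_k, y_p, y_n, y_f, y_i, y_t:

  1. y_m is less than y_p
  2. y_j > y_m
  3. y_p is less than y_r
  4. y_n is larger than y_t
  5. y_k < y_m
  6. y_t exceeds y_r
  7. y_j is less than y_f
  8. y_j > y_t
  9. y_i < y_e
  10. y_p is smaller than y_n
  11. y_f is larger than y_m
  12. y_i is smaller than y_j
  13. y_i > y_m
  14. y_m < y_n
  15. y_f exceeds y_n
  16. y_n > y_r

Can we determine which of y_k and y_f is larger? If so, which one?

Link the given pairs in sequence: y_k < y_m; y_m < y_p; y_p < y_r; y_r < y_n; y_n < y_f.
Chaining these gives y_k < y_m < y_p < y_r < y_n < y_f.
So y_f is larger.

y_f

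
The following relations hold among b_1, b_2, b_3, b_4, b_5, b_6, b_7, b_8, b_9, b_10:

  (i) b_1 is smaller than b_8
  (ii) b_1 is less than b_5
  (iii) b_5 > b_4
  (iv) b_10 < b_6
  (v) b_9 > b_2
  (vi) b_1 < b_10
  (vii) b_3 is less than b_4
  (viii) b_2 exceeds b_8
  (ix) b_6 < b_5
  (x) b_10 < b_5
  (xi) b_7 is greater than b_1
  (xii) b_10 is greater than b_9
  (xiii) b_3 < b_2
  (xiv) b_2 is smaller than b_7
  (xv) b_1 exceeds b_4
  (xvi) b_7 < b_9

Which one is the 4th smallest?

The consecutive relations fix a unique order: b_3 < b_4 < b_1 < b_8 < b_2 < b_7 < b_9 < b_10 < b_6 < b_5.
Counting 4 from the smallest end gives b_8.

b_8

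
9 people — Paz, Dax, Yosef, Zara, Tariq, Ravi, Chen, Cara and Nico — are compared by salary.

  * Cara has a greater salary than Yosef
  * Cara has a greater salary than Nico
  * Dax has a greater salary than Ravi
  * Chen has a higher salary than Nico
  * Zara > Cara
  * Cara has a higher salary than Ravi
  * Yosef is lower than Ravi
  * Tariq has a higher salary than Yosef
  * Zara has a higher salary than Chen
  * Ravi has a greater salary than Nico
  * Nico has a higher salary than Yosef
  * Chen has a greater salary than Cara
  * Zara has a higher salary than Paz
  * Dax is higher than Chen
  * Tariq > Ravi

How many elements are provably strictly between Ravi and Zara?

The relations place Ravi below Zara. An element lies strictly between them when it is forced above Ravi and also forced below Zara.
Above Ravi: {Cara, Chen, Tariq, Dax}. Below Zara: {Yosef, Nico, Cara, Chen, Paz}.
Intersection: {Cara, Chen} — 2.

2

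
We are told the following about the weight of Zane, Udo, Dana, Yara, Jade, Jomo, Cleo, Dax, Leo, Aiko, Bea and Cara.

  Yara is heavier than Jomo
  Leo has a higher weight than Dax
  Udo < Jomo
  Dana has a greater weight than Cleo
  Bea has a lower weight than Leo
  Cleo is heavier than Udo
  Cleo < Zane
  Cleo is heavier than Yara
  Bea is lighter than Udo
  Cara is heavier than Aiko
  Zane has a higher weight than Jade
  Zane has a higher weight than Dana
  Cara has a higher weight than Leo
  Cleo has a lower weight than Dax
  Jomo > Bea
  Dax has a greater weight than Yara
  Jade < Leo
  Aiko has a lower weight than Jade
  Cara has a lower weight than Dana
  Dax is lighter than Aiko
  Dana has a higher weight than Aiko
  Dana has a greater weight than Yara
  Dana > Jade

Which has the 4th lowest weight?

Chaining the given pairs: Bea < Udo < Jomo < Yara < Cleo < Dax < Aiko < Jade < Leo < Cara < Dana < Zane.
Counting 4 from the smallest end gives Yara.

Yara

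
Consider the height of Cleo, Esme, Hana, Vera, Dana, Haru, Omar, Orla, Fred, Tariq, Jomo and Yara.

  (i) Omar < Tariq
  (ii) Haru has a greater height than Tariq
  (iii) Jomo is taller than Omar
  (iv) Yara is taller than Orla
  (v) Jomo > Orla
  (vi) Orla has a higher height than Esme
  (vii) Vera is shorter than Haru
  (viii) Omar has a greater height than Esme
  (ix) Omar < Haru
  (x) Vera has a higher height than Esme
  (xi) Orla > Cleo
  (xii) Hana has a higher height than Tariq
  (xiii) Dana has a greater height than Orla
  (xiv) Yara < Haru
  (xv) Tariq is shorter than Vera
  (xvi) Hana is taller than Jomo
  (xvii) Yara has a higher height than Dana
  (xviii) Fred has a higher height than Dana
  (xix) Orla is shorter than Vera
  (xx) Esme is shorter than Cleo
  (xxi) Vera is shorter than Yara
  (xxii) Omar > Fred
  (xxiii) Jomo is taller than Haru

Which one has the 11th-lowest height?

Jomo

The consecutive relations fix a unique order: Esme < Cleo < Orla < Dana < Fred < Omar < Tariq < Vera < Yara < Haru < Jomo < Hana.
Counting 11 from the smallest end gives Jomo.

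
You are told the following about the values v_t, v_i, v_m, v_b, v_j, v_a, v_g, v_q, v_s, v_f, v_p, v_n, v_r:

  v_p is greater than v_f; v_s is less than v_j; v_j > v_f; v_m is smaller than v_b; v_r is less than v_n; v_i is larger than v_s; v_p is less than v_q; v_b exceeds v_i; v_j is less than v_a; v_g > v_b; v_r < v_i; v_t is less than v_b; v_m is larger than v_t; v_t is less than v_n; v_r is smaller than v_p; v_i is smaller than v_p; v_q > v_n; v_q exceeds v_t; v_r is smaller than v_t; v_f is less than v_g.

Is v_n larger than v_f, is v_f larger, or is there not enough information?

undetermined

Following every chain through v_f: above v_f we get v_j, v_a, v_p, v_g, v_q.
v_n is not reached, and no chain runs the other way from v_n to v_f.
So the given relations leave the order of v_f and v_n undetermined.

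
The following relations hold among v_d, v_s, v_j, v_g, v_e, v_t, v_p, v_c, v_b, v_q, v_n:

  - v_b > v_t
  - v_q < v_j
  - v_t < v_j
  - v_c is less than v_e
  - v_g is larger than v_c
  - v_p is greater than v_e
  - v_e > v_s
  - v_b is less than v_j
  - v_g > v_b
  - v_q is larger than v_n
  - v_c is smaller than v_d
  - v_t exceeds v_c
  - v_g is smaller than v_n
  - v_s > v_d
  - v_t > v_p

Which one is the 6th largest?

v_t

Piecing the relations together gives one ordering: v_c < v_d < v_s < v_e < v_p < v_t < v_b < v_g < v_n < v_q < v_j.
The 6th largest is v_t.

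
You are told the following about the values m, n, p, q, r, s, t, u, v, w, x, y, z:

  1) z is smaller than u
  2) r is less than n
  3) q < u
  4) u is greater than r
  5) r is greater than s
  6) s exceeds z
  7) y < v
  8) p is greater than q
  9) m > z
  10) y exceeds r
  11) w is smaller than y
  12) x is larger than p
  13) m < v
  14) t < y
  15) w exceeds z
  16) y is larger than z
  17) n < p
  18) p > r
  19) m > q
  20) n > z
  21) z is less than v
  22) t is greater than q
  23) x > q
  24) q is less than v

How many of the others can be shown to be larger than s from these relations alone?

From s the given relations immediately reach r.
From those, n, y, u, p — 5 in total.
From those, x, v — 7 in total.
Nothing else is reachable above s; 7 in all.

7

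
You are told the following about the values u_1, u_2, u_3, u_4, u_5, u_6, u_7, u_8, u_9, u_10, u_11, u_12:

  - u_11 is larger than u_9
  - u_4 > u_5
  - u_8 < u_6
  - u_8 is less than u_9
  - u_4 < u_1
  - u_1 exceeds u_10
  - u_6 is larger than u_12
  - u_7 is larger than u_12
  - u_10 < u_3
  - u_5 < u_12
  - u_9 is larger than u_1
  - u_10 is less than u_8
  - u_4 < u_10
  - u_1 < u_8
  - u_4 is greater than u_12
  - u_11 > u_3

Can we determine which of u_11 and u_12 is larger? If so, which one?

u_11

u_12 < u_4 < u_1 < u_8 < u_9 < u_11, by transitivity through u_4, u_1, u_8, u_9.
So u_11 is larger.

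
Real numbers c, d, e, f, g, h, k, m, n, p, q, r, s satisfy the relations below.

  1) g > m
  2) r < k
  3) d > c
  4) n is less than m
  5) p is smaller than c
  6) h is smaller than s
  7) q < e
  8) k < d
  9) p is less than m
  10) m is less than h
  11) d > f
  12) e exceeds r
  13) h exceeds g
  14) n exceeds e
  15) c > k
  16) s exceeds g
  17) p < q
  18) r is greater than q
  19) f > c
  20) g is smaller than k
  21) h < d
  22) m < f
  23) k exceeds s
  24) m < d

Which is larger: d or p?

Chaining the given relations: p < q < r < e < n < m < g < h < s < k < c < f < d.
So p < d; d is the larger of the two.

d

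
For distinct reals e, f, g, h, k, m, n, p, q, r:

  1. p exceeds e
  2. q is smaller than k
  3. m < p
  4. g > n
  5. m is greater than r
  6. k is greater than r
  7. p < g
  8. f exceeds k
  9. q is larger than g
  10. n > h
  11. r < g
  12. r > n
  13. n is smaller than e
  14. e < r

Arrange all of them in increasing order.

h < n < e < r < m < p < g < q < k < f

Each adjacent pair is fixed by a given relation: h < n; n < e; e < r; r < m; m < p; p < g; g < q; q < k; k < f. Chaining them end to end gives the full order.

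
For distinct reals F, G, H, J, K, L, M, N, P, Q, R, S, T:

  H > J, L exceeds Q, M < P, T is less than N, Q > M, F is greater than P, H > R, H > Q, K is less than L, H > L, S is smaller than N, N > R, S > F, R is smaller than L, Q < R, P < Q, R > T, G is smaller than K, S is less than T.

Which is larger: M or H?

H

Link the given pairs in sequence: M < P; P < F; F < S; S < T; T < R; R < L; L < H.
Chaining these gives M < P < F < S < T < R < L < H.
So M < H; H is the larger of the two.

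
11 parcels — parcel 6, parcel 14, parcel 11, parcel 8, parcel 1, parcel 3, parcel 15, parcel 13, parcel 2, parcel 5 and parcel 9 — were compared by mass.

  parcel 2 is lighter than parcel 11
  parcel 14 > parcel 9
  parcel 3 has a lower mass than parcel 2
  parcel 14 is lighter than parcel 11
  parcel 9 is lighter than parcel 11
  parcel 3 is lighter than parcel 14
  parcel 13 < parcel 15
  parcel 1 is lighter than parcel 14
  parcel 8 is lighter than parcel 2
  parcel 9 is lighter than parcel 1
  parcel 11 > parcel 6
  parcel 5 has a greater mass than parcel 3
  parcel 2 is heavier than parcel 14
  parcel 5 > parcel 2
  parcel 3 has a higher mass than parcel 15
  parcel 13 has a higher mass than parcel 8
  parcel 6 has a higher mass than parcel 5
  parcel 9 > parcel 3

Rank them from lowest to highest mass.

Each adjacent pair is fixed by a given relation: parcel 8 < parcel 13; parcel 13 < parcel 15; parcel 15 < parcel 3; parcel 3 < parcel 9; parcel 9 < parcel 1; parcel 1 < parcel 14; parcel 14 < parcel 2; parcel 2 < parcel 5; parcel 5 < parcel 6; parcel 6 < parcel 11. Chaining them end to end gives the full order.

parcel 8 < parcel 13 < parcel 15 < parcel 3 < parcel 9 < parcel 1 < parcel 14 < parcel 2 < parcel 5 < parcel 6 < parcel 11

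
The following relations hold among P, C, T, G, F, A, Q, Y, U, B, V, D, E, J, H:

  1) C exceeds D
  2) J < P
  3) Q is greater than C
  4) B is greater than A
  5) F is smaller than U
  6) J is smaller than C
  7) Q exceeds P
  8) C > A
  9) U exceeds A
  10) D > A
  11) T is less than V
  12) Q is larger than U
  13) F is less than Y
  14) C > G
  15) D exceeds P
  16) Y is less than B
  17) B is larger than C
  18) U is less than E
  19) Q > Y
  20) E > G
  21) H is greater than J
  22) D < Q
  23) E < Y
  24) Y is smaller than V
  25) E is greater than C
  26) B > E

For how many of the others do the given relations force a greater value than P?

Directly above P: D, Q.
One step further: C (3 so far).
One step further: E, B (5 so far).
One step further: Y (6 so far).
One step further: V (7 so far).
Nothing else is reachable above P; 7 in all.

7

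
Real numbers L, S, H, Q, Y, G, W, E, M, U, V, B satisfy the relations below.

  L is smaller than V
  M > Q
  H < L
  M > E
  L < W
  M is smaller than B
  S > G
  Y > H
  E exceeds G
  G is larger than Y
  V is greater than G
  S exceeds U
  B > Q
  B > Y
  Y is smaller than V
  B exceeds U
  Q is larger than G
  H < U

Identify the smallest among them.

H

Chaining upward from H: directly above it, Y, U, L; then G, V, S, W, B; then Q, E; then M.
That covers every other element, and nothing is given below H, so H is the smallest.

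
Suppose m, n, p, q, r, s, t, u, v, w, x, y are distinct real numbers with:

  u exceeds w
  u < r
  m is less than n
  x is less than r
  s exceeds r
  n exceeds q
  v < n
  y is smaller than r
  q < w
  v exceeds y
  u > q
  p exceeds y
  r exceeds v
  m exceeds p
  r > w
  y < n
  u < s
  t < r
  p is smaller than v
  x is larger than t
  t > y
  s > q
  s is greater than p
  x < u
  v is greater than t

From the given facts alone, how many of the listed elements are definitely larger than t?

Directly above t: v, x, r.
One step further: u, n, s (6 so far).
No other element is forced above t by the given relations, so the count is 6.

6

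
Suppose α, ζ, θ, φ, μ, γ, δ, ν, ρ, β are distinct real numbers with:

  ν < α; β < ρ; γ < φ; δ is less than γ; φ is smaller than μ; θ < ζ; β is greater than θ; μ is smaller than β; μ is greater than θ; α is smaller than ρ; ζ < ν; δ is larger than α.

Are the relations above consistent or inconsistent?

consistent

The single ordering θ < ζ < ν < α < δ < γ < φ < μ < β < ρ satisfies every listed relation, so no contradiction arises.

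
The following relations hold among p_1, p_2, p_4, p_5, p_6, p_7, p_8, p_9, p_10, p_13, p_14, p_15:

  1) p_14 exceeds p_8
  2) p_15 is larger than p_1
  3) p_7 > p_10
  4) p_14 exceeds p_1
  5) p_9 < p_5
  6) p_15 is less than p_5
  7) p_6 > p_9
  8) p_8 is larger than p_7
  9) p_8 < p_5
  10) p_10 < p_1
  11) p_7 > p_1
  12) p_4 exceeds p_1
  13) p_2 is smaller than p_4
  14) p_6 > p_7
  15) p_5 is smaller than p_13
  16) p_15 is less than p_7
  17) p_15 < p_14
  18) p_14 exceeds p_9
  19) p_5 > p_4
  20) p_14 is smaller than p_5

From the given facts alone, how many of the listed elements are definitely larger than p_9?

4

From p_9 the given relations immediately reach p_6, p_14, p_5.
From those, p_13 — 4 in total.
Nothing else is reachable above p_9; 4 in all.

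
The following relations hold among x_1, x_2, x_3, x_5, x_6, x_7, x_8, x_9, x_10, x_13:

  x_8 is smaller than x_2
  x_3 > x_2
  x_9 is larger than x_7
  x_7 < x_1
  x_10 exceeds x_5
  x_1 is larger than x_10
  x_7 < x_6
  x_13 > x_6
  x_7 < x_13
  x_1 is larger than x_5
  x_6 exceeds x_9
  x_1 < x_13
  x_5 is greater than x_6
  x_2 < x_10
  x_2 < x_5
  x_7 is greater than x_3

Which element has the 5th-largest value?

x_6

Piecing the relations together gives one ordering: x_8 < x_2 < x_3 < x_7 < x_9 < x_6 < x_5 < x_10 < x_1 < x_13.
Counting 5 from the largest end gives x_6.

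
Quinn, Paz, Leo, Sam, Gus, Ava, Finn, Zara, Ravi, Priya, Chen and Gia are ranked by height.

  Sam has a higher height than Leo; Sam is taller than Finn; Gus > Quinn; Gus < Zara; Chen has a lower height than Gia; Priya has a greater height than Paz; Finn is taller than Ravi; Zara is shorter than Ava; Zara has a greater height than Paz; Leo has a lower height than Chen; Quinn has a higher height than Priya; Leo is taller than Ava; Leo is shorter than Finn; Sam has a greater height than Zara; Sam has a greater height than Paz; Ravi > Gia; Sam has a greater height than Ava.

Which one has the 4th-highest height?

Chaining the given pairs: Paz < Priya < Quinn < Gus < Zara < Ava < Leo < Chen < Gia < Ravi < Finn < Sam.
The 4th largest is Gia.

Gia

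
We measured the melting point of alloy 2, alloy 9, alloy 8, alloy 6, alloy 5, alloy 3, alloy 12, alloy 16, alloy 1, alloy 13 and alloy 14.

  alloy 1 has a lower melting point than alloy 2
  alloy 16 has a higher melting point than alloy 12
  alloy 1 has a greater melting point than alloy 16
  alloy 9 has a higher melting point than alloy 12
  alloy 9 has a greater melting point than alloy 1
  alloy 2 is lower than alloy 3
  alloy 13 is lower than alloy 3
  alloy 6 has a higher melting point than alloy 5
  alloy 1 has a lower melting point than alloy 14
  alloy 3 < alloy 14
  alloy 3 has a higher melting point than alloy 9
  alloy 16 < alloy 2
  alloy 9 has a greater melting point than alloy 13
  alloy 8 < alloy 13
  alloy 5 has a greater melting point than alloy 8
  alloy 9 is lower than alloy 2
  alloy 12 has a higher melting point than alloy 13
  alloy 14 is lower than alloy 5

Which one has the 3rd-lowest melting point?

alloy 12

The consecutive relations fix a unique order: alloy 8 < alloy 13 < alloy 12 < alloy 16 < alloy 1 < alloy 9 < alloy 2 < alloy 3 < alloy 14 < alloy 5 < alloy 6.
Counting 3 from the smallest end gives alloy 12.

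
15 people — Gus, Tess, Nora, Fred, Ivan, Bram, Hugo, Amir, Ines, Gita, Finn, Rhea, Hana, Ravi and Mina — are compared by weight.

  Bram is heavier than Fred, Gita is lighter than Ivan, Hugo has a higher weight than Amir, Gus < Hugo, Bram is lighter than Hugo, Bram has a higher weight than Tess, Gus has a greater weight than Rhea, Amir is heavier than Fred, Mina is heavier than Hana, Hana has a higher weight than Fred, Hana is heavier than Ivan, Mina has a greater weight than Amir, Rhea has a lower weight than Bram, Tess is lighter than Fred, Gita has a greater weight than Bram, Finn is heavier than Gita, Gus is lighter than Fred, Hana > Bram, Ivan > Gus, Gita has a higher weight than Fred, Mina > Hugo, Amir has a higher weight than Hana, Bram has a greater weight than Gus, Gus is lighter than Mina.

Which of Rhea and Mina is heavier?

Mina

Rhea < Gus < Fred < Bram < Gita < Ivan < Hana < Amir < Hugo < Mina, by transitivity through Gus, Fred, Bram, Gita, Ivan, Hana, Amir, Hugo.
So Rhea < Mina; Mina is the heavier of the two.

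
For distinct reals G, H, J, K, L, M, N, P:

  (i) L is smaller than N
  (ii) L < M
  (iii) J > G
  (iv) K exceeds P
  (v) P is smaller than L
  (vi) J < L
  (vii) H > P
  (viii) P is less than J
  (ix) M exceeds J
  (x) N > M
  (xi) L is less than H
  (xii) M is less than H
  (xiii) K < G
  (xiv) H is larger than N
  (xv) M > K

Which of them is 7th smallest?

The consecutive relations fix a unique order: P < K < G < J < L < M < N < H.
The 7th smallest is N.

N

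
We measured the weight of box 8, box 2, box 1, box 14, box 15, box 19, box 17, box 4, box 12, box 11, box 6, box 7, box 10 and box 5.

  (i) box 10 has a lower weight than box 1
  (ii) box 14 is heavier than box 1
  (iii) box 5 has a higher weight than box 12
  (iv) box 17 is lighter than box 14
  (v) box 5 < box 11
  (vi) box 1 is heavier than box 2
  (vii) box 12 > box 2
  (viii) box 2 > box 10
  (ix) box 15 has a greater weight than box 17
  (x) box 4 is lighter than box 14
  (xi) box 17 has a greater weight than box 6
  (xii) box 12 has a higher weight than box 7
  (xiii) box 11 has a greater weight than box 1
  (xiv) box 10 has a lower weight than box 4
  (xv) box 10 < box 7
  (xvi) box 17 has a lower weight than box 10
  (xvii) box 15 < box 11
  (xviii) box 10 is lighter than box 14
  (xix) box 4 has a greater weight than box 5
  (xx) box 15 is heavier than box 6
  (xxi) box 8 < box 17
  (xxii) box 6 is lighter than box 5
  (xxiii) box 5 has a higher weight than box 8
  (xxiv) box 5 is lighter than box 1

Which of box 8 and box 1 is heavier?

box 1

box 8 < box 17 < box 10 < box 2 < box 12 < box 5 < box 1, by transitivity through box 17, box 10, box 2, box 12, box 5.
So box 8 < box 1; box 1 is the heavier of the two.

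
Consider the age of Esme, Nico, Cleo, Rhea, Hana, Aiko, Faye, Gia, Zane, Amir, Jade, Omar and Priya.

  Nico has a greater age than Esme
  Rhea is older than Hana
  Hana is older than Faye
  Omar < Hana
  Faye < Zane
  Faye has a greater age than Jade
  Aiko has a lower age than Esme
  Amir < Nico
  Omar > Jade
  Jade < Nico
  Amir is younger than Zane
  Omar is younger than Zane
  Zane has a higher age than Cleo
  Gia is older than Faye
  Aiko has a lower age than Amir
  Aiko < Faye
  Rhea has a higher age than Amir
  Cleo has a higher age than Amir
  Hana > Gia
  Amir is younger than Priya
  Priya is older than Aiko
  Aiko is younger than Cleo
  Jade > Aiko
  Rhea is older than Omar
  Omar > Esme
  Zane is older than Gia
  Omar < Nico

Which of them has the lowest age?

Aiko

Chaining upward from Aiko: directly above it, Amir, Jade, Esme, Cleo, Faye, Priya; then Omar, Gia, Hana, Rhea, Zane, Nico.
That covers every other element, and nothing is given below Aiko, so Aiko is the lowest age.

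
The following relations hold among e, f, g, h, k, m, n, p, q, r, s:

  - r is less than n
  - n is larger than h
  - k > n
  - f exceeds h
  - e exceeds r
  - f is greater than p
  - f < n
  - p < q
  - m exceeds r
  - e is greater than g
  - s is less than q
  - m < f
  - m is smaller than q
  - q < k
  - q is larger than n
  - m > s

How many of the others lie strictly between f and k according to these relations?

Chaining upward from f reaches: n, q.
Chaining downward from k reaches: p, r, s, h, m, n, q.
Strictly between f and k are those in both lists: n, q — 2 elements.

2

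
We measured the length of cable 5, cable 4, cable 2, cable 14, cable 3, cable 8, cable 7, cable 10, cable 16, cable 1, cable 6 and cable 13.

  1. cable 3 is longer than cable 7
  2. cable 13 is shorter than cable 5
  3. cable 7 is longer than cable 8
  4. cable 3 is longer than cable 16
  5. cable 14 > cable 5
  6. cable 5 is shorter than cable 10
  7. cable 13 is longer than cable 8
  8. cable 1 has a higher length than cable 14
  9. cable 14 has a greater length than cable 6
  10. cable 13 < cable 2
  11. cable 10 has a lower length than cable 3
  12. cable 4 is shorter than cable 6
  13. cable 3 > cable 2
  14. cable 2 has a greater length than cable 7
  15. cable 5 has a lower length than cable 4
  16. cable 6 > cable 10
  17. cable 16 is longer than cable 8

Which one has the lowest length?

cable 13 is not least since cable 8 < cable 13; cable 7 is not least since cable 8 < cable 7; cable 5 is not least since cable 13 < cable 5; cable 10 is not least since cable 5 < cable 10; cable 4 is not least since cable 5 < cable 4; cable 16 is not least since cable 8 < cable 16; cable 6 is not least since cable 4 < cable 6; cable 14 is not least since cable 5 < cable 14; cable 1 is not least since cable 14 < cable 1; cable 2 is not least since cable 7 < cable 2; cable 3 is not least since cable 2 < cable 3.
Only cable 8 has nothing below it, so cable 8 is the lowest length.

cable 8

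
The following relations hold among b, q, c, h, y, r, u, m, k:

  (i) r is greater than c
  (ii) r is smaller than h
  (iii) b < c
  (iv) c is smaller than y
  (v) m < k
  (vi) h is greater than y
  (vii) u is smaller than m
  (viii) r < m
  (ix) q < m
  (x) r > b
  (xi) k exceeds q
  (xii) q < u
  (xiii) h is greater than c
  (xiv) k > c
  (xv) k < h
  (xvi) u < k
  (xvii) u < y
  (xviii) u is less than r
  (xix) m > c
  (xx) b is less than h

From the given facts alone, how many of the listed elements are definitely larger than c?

From c the given relations immediately reach y, r, m, k, h.
Nothing else is reachable above c; 5 in all.

5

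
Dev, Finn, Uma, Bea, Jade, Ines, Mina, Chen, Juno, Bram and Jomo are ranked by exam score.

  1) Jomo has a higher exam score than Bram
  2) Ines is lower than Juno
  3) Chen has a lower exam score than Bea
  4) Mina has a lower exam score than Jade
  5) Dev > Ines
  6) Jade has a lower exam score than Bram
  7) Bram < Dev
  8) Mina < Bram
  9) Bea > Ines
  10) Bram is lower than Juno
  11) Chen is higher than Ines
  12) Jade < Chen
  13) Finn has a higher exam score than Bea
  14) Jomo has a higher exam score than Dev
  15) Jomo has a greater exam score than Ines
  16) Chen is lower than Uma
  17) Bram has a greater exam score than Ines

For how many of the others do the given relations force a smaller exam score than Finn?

5

From Finn the given relations immediately reach Bea.
From those, Ines, Chen — 3 in total.
From those, Jade — 4 in total.
From those, Mina — 5 in total.
Nothing else is reachable below Finn; 5 in all.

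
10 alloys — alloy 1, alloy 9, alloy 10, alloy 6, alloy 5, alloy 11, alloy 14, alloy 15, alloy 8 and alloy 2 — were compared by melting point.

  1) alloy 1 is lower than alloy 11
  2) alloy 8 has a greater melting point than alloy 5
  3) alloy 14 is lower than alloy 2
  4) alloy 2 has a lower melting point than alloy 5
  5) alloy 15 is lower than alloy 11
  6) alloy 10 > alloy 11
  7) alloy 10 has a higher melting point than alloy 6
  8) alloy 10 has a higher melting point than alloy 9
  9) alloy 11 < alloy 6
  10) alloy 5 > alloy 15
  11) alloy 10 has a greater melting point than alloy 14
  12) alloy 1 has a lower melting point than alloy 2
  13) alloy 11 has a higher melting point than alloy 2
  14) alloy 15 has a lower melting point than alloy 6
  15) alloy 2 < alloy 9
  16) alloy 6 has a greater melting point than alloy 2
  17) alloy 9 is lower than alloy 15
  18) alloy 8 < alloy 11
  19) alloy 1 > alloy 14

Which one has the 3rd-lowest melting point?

alloy 2

The consecutive relations fix a unique order: alloy 14 < alloy 1 < alloy 2 < alloy 9 < alloy 15 < alloy 5 < alloy 8 < alloy 11 < alloy 6 < alloy 10.
Counting 3 from the smallest end gives alloy 2.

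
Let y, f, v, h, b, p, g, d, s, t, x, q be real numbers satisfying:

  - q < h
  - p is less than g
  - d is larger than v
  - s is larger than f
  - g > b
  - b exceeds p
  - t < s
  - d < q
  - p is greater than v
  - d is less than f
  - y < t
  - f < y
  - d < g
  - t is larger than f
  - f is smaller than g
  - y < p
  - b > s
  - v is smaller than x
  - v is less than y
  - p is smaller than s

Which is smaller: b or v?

v < d and d < f give v < f.
With f < y: v < d < f < y.
Then y < p extends the chain to p.
With p < s: v < d < f < y < p < s.
Then s < b extends the chain to b.
So v < b; v is the smaller of the two.

v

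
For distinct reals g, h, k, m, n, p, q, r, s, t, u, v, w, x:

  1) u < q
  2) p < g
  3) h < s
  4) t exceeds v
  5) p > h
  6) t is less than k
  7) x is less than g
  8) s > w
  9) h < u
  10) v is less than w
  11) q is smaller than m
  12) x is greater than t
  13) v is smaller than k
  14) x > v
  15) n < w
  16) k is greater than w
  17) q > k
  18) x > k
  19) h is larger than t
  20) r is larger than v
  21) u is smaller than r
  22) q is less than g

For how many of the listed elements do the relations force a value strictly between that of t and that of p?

1

The relations place t below p. An element lies strictly between them when it is forced above t and also forced below p.
Above t: {h, u, k, x, s, r, q, m, g}. Below p: {v, h}.
Intersection: {h} — 1.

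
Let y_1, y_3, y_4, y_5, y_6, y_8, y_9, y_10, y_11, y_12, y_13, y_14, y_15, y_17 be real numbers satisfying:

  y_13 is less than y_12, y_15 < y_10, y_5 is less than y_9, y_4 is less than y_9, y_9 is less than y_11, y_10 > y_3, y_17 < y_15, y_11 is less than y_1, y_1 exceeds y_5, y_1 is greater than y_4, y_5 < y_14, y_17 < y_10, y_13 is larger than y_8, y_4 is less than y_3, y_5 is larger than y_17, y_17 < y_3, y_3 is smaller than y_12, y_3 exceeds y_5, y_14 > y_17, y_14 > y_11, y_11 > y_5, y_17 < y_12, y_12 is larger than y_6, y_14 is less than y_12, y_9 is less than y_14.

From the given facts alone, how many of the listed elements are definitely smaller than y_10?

5

The elements the relations force below y_10 are y_17, y_5, y_15, y_4, y_3 — no chain reaches any other.
That is 5.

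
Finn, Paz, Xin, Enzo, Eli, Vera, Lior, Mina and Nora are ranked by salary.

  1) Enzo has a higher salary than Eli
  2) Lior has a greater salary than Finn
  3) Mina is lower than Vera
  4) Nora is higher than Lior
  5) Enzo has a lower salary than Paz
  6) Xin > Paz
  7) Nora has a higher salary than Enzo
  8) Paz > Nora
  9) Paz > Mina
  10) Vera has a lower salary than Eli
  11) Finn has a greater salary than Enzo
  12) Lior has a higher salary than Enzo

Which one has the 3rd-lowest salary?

Eli

Piecing the relations together gives one ordering: Mina < Vera < Eli < Enzo < Finn < Lior < Nora < Paz < Xin.
Counting 3 from the smallest end gives Eli.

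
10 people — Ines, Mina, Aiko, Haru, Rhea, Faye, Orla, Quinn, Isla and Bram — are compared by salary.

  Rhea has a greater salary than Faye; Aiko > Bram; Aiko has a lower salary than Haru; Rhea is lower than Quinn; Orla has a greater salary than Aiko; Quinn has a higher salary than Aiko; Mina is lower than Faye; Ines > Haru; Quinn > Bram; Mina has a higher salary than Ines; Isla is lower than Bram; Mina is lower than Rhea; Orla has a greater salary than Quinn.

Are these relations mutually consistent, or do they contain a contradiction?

The single ordering Isla < Bram < Aiko < Haru < Ines < Mina < Faye < Rhea < Quinn < Orla satisfies every listed relation, so no contradiction arises.

consistent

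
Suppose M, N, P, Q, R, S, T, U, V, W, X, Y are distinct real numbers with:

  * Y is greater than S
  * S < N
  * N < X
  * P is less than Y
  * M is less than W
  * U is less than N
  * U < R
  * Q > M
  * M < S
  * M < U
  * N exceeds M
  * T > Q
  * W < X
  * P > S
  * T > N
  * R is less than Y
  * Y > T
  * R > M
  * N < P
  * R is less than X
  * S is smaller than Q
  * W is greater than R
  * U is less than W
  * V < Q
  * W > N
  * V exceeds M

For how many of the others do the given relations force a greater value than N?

5

From N the given relations immediately reach P, W, T, X.
From those, Y — 5 in total.
No other element is forced above N by the given relations, so the count is 5.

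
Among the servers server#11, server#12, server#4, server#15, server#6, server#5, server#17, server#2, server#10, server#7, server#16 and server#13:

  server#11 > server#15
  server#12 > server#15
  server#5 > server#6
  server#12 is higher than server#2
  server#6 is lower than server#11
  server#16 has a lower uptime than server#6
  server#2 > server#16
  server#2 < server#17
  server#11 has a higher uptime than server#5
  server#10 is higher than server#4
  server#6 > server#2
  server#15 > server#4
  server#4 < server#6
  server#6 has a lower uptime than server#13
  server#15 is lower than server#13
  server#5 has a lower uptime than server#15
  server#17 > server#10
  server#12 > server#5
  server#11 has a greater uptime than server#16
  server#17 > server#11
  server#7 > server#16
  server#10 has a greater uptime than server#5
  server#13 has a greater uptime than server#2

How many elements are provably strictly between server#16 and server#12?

4

The relations place server#16 below server#12. An element lies strictly between them when it is forced above server#16 and also forced below server#12.
Above server#16: {server#7, server#2, server#6, server#5, server#15, server#11, server#10, server#13, server#17}. Below server#12: {server#4, server#2, server#6, server#5, server#15}.
Intersection: {server#2, server#6, server#5, server#15} — 4.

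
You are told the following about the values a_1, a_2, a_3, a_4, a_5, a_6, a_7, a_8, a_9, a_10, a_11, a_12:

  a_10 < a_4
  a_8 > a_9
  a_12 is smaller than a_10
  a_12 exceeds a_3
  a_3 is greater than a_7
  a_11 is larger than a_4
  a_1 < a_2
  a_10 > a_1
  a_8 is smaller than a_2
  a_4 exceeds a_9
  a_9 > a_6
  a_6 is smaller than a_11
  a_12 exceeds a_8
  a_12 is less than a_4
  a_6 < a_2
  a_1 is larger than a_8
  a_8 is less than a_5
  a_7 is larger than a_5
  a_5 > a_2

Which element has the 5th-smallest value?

a_2

Piecing the relations together gives one ordering: a_6 < a_9 < a_8 < a_1 < a_2 < a_5 < a_7 < a_3 < a_12 < a_10 < a_4 < a_11.
Counting 5 from the smallest end gives a_2.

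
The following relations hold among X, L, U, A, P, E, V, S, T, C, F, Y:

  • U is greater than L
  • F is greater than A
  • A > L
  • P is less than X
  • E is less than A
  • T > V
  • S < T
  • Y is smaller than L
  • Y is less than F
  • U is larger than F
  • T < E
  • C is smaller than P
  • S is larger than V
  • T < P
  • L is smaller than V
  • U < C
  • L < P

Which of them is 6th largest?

Piecing the relations together gives one ordering: Y < L < V < S < T < E < A < F < U < C < P < X.
Counting 6 from the largest end gives A.

A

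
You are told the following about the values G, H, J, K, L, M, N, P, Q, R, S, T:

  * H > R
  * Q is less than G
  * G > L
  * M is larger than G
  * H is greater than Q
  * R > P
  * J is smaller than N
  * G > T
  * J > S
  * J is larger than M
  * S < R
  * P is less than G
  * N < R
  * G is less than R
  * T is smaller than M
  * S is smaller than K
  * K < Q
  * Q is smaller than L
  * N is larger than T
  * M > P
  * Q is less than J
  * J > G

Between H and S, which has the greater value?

The relevant relations are S < K; K < Q; Q < L; L < G; G < M; M < J; J < N; N < R; R < H.
Chaining these gives S < K < Q < L < G < M < J < N < R < H.
So S < H; H is the larger of the two.

H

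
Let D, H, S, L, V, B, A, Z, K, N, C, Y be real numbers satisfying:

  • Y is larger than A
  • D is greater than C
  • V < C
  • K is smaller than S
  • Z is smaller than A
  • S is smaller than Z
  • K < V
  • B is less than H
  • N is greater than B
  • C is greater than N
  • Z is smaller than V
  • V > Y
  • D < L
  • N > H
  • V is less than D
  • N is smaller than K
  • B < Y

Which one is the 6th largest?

Piecing the relations together gives one ordering: B < H < N < K < S < Z < A < Y < V < C < D < L.
Counting 6 from the largest end gives A.

A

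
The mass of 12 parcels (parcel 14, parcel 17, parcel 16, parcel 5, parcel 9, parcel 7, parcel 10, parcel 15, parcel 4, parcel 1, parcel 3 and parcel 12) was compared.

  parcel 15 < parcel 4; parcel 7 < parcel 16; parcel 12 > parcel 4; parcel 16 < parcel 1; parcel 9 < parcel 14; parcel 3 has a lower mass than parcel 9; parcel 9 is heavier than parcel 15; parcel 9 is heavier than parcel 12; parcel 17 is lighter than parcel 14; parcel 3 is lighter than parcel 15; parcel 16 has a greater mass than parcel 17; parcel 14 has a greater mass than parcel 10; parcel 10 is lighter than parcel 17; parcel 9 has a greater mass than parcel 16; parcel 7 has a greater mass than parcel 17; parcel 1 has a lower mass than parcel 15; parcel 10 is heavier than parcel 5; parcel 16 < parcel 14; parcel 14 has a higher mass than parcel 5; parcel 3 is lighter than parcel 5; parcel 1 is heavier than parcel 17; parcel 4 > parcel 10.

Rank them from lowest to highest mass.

Each adjacent pair is fixed by a given relation: parcel 3 < parcel 5; parcel 5 < parcel 10; parcel 10 < parcel 17; parcel 17 < parcel 7; parcel 7 < parcel 16; parcel 16 < parcel 1; parcel 1 < parcel 15; parcel 15 < parcel 4; parcel 4 < parcel 12; parcel 12 < parcel 9; parcel 9 < parcel 14. Chaining them end to end gives the full order.

parcel 3 < parcel 5 < parcel 10 < parcel 17 < parcel 7 < parcel 16 < parcel 1 < parcel 15 < parcel 4 < parcel 12 < parcel 9 < parcel 14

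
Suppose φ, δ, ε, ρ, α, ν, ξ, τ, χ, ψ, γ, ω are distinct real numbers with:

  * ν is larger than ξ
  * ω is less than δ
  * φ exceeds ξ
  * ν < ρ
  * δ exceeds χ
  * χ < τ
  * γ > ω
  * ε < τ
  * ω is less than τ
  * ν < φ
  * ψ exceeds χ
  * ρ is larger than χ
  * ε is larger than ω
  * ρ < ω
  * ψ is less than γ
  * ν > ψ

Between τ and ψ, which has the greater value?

ψ < ν and ν < ρ give ψ < ρ.
Then ρ < ω extends the chain to ω.
Then ω < ε extends the chain to ε.
With ε < τ: ψ < ν < ρ < ω < ε < τ.
So ψ < τ; τ is the larger of the two.

τ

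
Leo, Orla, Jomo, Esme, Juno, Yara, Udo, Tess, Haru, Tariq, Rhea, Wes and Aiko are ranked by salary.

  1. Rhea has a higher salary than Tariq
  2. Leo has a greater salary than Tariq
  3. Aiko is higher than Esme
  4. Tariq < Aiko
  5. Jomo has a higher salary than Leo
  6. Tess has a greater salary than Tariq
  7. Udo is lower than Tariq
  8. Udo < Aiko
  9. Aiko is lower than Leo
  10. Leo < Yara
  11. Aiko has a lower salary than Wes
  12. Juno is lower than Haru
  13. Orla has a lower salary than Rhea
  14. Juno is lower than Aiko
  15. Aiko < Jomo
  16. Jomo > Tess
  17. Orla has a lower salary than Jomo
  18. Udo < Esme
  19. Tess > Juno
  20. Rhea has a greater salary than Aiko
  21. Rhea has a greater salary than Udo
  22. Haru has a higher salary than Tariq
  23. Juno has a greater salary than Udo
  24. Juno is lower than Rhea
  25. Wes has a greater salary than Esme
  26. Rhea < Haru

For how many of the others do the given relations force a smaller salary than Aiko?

4

Directly below Aiko: Udo, Esme, Juno, Tariq.
No other element is forced below Aiko by the given relations, so the count is 4.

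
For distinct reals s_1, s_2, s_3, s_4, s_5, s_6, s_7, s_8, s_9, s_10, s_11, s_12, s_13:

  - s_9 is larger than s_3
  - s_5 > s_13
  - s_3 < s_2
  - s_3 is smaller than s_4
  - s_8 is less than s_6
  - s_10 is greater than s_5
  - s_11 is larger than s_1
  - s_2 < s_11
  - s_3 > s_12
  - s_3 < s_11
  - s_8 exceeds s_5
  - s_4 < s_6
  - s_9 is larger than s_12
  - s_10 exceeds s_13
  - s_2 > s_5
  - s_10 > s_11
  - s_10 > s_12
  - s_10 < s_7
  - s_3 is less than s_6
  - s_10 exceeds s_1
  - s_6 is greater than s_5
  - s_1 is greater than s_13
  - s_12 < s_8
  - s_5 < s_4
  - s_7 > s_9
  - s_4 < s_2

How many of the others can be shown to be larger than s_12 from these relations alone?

9

The elements the relations force above s_12 are s_3, s_4, s_9, s_2, s_11, s_8, s_10, s_7, s_6 — no chain reaches any other.
That is 9.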